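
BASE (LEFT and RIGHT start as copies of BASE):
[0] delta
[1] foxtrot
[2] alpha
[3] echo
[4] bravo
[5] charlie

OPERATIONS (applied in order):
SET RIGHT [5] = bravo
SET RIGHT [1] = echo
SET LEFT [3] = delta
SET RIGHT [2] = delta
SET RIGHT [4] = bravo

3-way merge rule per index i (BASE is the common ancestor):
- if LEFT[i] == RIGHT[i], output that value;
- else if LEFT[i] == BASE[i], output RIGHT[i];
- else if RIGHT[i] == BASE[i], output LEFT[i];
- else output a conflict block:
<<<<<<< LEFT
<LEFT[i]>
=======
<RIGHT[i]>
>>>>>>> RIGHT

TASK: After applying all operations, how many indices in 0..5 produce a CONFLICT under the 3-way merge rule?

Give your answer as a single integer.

Final LEFT:  [delta, foxtrot, alpha, delta, bravo, charlie]
Final RIGHT: [delta, echo, delta, echo, bravo, bravo]
i=0: L=delta R=delta -> agree -> delta
i=1: L=foxtrot=BASE, R=echo -> take RIGHT -> echo
i=2: L=alpha=BASE, R=delta -> take RIGHT -> delta
i=3: L=delta, R=echo=BASE -> take LEFT -> delta
i=4: L=bravo R=bravo -> agree -> bravo
i=5: L=charlie=BASE, R=bravo -> take RIGHT -> bravo
Conflict count: 0

Answer: 0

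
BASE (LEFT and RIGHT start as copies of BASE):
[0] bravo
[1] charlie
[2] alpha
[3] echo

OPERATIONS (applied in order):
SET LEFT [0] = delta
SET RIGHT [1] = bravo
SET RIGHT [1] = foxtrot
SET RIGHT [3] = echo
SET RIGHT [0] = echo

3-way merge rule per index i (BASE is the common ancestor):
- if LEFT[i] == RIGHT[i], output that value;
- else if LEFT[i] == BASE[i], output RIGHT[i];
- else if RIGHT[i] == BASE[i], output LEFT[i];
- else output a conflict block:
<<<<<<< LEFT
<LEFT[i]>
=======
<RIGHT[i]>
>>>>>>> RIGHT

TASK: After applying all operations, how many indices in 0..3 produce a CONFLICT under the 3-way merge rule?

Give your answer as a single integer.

Final LEFT:  [delta, charlie, alpha, echo]
Final RIGHT: [echo, foxtrot, alpha, echo]
i=0: BASE=bravo L=delta R=echo all differ -> CONFLICT
i=1: L=charlie=BASE, R=foxtrot -> take RIGHT -> foxtrot
i=2: L=alpha R=alpha -> agree -> alpha
i=3: L=echo R=echo -> agree -> echo
Conflict count: 1

Answer: 1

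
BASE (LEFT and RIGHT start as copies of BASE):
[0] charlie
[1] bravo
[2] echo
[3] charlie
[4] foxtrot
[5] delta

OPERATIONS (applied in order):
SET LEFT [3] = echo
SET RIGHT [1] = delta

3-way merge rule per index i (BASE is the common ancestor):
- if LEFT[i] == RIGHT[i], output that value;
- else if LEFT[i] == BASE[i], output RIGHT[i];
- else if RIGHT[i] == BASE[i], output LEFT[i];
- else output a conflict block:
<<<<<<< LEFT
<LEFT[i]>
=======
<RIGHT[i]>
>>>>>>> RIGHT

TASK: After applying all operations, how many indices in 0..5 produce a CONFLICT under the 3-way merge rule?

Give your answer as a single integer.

Answer: 0

Derivation:
Final LEFT:  [charlie, bravo, echo, echo, foxtrot, delta]
Final RIGHT: [charlie, delta, echo, charlie, foxtrot, delta]
i=0: L=charlie R=charlie -> agree -> charlie
i=1: L=bravo=BASE, R=delta -> take RIGHT -> delta
i=2: L=echo R=echo -> agree -> echo
i=3: L=echo, R=charlie=BASE -> take LEFT -> echo
i=4: L=foxtrot R=foxtrot -> agree -> foxtrot
i=5: L=delta R=delta -> agree -> delta
Conflict count: 0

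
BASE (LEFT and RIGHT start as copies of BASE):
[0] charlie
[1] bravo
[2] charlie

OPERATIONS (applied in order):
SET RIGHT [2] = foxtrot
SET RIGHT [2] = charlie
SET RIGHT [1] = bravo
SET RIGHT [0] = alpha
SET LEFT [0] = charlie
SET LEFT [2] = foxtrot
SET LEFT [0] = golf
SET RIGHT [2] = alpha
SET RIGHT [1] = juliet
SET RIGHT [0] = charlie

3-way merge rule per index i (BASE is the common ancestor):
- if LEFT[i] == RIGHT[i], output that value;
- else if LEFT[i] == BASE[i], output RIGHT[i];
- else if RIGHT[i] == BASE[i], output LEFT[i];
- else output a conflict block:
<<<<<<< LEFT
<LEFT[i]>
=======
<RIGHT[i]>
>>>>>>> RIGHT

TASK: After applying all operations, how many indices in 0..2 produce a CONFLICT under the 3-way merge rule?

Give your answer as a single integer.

Answer: 1

Derivation:
Final LEFT:  [golf, bravo, foxtrot]
Final RIGHT: [charlie, juliet, alpha]
i=0: L=golf, R=charlie=BASE -> take LEFT -> golf
i=1: L=bravo=BASE, R=juliet -> take RIGHT -> juliet
i=2: BASE=charlie L=foxtrot R=alpha all differ -> CONFLICT
Conflict count: 1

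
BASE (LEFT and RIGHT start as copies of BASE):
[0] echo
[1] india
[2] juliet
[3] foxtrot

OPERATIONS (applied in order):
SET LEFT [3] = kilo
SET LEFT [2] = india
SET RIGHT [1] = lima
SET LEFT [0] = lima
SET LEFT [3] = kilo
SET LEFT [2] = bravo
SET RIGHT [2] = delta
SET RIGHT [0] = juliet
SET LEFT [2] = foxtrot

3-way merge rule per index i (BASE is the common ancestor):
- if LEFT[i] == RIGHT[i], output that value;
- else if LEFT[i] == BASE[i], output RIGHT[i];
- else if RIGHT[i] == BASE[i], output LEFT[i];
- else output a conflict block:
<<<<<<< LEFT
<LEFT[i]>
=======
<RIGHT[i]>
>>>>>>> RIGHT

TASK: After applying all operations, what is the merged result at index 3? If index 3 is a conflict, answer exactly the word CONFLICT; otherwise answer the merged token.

Final LEFT:  [lima, india, foxtrot, kilo]
Final RIGHT: [juliet, lima, delta, foxtrot]
i=0: BASE=echo L=lima R=juliet all differ -> CONFLICT
i=1: L=india=BASE, R=lima -> take RIGHT -> lima
i=2: BASE=juliet L=foxtrot R=delta all differ -> CONFLICT
i=3: L=kilo, R=foxtrot=BASE -> take LEFT -> kilo
Index 3 -> kilo

Answer: kilo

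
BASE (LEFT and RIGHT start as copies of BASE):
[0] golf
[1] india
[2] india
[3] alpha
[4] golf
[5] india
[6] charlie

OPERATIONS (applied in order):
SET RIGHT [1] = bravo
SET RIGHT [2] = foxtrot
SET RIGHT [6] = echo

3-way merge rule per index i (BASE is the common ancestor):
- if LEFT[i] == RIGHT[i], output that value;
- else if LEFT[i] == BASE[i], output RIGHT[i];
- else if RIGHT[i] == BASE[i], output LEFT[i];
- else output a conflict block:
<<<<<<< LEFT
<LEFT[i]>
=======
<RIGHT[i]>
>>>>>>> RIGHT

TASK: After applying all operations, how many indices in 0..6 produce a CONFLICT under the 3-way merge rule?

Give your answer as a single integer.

Final LEFT:  [golf, india, india, alpha, golf, india, charlie]
Final RIGHT: [golf, bravo, foxtrot, alpha, golf, india, echo]
i=0: L=golf R=golf -> agree -> golf
i=1: L=india=BASE, R=bravo -> take RIGHT -> bravo
i=2: L=india=BASE, R=foxtrot -> take RIGHT -> foxtrot
i=3: L=alpha R=alpha -> agree -> alpha
i=4: L=golf R=golf -> agree -> golf
i=5: L=india R=india -> agree -> india
i=6: L=charlie=BASE, R=echo -> take RIGHT -> echo
Conflict count: 0

Answer: 0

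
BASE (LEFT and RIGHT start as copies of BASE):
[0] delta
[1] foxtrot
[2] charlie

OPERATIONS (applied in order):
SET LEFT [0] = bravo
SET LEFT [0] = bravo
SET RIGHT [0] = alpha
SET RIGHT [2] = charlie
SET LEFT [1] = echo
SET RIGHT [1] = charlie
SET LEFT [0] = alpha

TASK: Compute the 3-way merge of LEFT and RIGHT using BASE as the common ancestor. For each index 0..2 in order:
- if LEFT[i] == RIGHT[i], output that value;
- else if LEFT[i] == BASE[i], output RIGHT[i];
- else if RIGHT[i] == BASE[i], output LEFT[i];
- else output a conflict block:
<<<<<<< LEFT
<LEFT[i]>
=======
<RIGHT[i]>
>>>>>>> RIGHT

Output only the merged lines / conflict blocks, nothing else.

Answer: alpha
<<<<<<< LEFT
echo
=======
charlie
>>>>>>> RIGHT
charlie

Derivation:
Final LEFT:  [alpha, echo, charlie]
Final RIGHT: [alpha, charlie, charlie]
i=0: L=alpha R=alpha -> agree -> alpha
i=1: BASE=foxtrot L=echo R=charlie all differ -> CONFLICT
i=2: L=charlie R=charlie -> agree -> charlie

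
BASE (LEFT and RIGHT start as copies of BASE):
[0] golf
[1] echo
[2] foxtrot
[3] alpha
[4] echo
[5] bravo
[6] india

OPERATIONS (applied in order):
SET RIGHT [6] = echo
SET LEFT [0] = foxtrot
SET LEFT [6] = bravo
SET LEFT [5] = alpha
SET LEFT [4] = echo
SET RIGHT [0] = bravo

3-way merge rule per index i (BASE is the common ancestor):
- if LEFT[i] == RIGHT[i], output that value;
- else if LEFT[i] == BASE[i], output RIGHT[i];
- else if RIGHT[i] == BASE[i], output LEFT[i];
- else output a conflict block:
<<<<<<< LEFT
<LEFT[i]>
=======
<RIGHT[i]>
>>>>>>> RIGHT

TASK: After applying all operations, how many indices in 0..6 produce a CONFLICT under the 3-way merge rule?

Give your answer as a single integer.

Answer: 2

Derivation:
Final LEFT:  [foxtrot, echo, foxtrot, alpha, echo, alpha, bravo]
Final RIGHT: [bravo, echo, foxtrot, alpha, echo, bravo, echo]
i=0: BASE=golf L=foxtrot R=bravo all differ -> CONFLICT
i=1: L=echo R=echo -> agree -> echo
i=2: L=foxtrot R=foxtrot -> agree -> foxtrot
i=3: L=alpha R=alpha -> agree -> alpha
i=4: L=echo R=echo -> agree -> echo
i=5: L=alpha, R=bravo=BASE -> take LEFT -> alpha
i=6: BASE=india L=bravo R=echo all differ -> CONFLICT
Conflict count: 2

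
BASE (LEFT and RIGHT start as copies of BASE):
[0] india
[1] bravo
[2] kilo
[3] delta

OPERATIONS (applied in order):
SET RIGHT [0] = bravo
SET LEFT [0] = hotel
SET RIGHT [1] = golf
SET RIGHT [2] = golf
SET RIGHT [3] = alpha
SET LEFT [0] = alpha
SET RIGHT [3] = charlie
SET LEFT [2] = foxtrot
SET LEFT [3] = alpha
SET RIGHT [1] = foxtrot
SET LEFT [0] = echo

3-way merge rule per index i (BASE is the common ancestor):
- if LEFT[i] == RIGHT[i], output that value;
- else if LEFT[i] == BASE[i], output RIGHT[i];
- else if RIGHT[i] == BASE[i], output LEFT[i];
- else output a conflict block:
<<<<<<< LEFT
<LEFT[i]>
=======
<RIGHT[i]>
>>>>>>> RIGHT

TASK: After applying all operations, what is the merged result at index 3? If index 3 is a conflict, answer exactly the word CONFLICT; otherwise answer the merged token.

Answer: CONFLICT

Derivation:
Final LEFT:  [echo, bravo, foxtrot, alpha]
Final RIGHT: [bravo, foxtrot, golf, charlie]
i=0: BASE=india L=echo R=bravo all differ -> CONFLICT
i=1: L=bravo=BASE, R=foxtrot -> take RIGHT -> foxtrot
i=2: BASE=kilo L=foxtrot R=golf all differ -> CONFLICT
i=3: BASE=delta L=alpha R=charlie all differ -> CONFLICT
Index 3 -> CONFLICT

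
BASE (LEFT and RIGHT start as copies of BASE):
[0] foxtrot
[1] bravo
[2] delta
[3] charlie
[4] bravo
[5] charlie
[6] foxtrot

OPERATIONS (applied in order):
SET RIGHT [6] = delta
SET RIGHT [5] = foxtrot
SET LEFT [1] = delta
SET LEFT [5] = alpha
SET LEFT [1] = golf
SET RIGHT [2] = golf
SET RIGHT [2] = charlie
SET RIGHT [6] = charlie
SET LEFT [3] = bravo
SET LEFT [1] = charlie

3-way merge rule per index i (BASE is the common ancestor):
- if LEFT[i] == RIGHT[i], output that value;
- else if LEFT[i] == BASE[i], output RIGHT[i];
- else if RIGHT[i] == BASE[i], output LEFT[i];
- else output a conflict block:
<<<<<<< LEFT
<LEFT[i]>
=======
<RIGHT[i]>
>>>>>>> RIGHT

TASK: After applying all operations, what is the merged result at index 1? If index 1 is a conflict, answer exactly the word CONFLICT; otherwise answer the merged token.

Answer: charlie

Derivation:
Final LEFT:  [foxtrot, charlie, delta, bravo, bravo, alpha, foxtrot]
Final RIGHT: [foxtrot, bravo, charlie, charlie, bravo, foxtrot, charlie]
i=0: L=foxtrot R=foxtrot -> agree -> foxtrot
i=1: L=charlie, R=bravo=BASE -> take LEFT -> charlie
i=2: L=delta=BASE, R=charlie -> take RIGHT -> charlie
i=3: L=bravo, R=charlie=BASE -> take LEFT -> bravo
i=4: L=bravo R=bravo -> agree -> bravo
i=5: BASE=charlie L=alpha R=foxtrot all differ -> CONFLICT
i=6: L=foxtrot=BASE, R=charlie -> take RIGHT -> charlie
Index 1 -> charlie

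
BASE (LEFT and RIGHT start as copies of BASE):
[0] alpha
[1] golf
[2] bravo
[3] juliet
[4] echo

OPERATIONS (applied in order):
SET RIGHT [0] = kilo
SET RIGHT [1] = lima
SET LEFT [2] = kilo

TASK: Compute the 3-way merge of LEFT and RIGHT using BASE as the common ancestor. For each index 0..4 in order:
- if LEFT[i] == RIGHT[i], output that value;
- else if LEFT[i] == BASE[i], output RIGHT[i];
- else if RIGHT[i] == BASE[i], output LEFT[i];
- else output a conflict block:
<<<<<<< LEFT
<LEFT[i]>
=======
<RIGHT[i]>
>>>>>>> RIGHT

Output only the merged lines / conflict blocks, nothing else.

Answer: kilo
lima
kilo
juliet
echo

Derivation:
Final LEFT:  [alpha, golf, kilo, juliet, echo]
Final RIGHT: [kilo, lima, bravo, juliet, echo]
i=0: L=alpha=BASE, R=kilo -> take RIGHT -> kilo
i=1: L=golf=BASE, R=lima -> take RIGHT -> lima
i=2: L=kilo, R=bravo=BASE -> take LEFT -> kilo
i=3: L=juliet R=juliet -> agree -> juliet
i=4: L=echo R=echo -> agree -> echo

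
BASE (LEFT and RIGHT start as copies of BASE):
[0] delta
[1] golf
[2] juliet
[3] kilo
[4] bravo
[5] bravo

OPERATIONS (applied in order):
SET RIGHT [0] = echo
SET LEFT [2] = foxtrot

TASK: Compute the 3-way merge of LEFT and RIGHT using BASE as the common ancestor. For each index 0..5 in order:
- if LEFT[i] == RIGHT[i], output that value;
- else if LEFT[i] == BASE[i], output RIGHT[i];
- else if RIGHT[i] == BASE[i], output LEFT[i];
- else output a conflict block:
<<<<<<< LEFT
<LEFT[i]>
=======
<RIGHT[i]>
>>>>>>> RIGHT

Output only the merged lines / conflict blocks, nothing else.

Final LEFT:  [delta, golf, foxtrot, kilo, bravo, bravo]
Final RIGHT: [echo, golf, juliet, kilo, bravo, bravo]
i=0: L=delta=BASE, R=echo -> take RIGHT -> echo
i=1: L=golf R=golf -> agree -> golf
i=2: L=foxtrot, R=juliet=BASE -> take LEFT -> foxtrot
i=3: L=kilo R=kilo -> agree -> kilo
i=4: L=bravo R=bravo -> agree -> bravo
i=5: L=bravo R=bravo -> agree -> bravo

Answer: echo
golf
foxtrot
kilo
bravo
bravo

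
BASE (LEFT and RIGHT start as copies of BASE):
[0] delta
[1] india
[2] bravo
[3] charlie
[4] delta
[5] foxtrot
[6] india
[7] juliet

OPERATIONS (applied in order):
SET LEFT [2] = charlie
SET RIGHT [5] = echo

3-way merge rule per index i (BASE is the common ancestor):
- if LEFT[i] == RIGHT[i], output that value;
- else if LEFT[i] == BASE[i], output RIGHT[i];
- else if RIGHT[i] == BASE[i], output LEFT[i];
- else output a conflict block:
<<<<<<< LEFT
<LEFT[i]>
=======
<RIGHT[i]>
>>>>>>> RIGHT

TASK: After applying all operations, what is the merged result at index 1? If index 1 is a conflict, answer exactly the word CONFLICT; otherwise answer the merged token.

Final LEFT:  [delta, india, charlie, charlie, delta, foxtrot, india, juliet]
Final RIGHT: [delta, india, bravo, charlie, delta, echo, india, juliet]
i=0: L=delta R=delta -> agree -> delta
i=1: L=india R=india -> agree -> india
i=2: L=charlie, R=bravo=BASE -> take LEFT -> charlie
i=3: L=charlie R=charlie -> agree -> charlie
i=4: L=delta R=delta -> agree -> delta
i=5: L=foxtrot=BASE, R=echo -> take RIGHT -> echo
i=6: L=india R=india -> agree -> india
i=7: L=juliet R=juliet -> agree -> juliet
Index 1 -> india

Answer: india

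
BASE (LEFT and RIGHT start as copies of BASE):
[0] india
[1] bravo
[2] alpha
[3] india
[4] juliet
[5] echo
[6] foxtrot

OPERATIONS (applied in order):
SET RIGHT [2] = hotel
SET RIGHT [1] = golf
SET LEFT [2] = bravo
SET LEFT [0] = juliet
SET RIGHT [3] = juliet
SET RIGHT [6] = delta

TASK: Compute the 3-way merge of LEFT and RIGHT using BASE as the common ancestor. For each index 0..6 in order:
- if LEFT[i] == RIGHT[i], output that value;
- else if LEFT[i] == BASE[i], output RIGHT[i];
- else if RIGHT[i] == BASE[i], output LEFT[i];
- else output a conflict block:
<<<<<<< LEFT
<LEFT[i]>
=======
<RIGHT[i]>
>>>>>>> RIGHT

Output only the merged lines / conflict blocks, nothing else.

Final LEFT:  [juliet, bravo, bravo, india, juliet, echo, foxtrot]
Final RIGHT: [india, golf, hotel, juliet, juliet, echo, delta]
i=0: L=juliet, R=india=BASE -> take LEFT -> juliet
i=1: L=bravo=BASE, R=golf -> take RIGHT -> golf
i=2: BASE=alpha L=bravo R=hotel all differ -> CONFLICT
i=3: L=india=BASE, R=juliet -> take RIGHT -> juliet
i=4: L=juliet R=juliet -> agree -> juliet
i=5: L=echo R=echo -> agree -> echo
i=6: L=foxtrot=BASE, R=delta -> take RIGHT -> delta

Answer: juliet
golf
<<<<<<< LEFT
bravo
=======
hotel
>>>>>>> RIGHT
juliet
juliet
echo
delta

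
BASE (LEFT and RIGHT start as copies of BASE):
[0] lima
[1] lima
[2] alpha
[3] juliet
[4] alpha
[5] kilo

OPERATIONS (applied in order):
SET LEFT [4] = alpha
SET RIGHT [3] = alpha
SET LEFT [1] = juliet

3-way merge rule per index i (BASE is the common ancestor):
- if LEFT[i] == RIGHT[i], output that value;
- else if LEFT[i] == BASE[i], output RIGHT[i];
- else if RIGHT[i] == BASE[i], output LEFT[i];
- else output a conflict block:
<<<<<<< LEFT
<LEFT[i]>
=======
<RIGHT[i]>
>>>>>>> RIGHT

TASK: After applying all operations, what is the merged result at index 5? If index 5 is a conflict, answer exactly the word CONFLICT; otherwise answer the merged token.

Final LEFT:  [lima, juliet, alpha, juliet, alpha, kilo]
Final RIGHT: [lima, lima, alpha, alpha, alpha, kilo]
i=0: L=lima R=lima -> agree -> lima
i=1: L=juliet, R=lima=BASE -> take LEFT -> juliet
i=2: L=alpha R=alpha -> agree -> alpha
i=3: L=juliet=BASE, R=alpha -> take RIGHT -> alpha
i=4: L=alpha R=alpha -> agree -> alpha
i=5: L=kilo R=kilo -> agree -> kilo
Index 5 -> kilo

Answer: kilo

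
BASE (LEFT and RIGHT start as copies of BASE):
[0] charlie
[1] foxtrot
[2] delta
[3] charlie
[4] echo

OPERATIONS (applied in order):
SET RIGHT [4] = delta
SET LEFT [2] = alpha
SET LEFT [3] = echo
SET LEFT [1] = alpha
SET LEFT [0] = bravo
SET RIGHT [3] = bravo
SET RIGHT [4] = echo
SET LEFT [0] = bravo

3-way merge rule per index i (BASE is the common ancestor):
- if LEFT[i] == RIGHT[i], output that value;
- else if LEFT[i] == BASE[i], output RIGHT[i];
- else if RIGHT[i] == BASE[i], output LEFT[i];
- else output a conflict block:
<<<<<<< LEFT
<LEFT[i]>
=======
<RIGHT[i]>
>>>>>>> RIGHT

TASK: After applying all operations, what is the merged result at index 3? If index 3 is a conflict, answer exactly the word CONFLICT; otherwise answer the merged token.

Final LEFT:  [bravo, alpha, alpha, echo, echo]
Final RIGHT: [charlie, foxtrot, delta, bravo, echo]
i=0: L=bravo, R=charlie=BASE -> take LEFT -> bravo
i=1: L=alpha, R=foxtrot=BASE -> take LEFT -> alpha
i=2: L=alpha, R=delta=BASE -> take LEFT -> alpha
i=3: BASE=charlie L=echo R=bravo all differ -> CONFLICT
i=4: L=echo R=echo -> agree -> echo
Index 3 -> CONFLICT

Answer: CONFLICT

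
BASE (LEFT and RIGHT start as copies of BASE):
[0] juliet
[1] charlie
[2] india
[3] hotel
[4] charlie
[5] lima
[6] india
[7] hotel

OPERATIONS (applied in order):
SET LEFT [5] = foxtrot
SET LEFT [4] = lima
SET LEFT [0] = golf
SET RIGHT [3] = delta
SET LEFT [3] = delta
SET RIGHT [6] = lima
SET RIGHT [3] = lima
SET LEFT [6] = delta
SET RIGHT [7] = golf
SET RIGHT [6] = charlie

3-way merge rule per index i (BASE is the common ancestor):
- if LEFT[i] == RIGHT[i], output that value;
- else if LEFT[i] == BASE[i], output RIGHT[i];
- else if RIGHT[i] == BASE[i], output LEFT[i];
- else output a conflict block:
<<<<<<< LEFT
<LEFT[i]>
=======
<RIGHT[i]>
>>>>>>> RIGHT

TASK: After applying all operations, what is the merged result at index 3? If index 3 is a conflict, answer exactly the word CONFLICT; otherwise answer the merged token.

Final LEFT:  [golf, charlie, india, delta, lima, foxtrot, delta, hotel]
Final RIGHT: [juliet, charlie, india, lima, charlie, lima, charlie, golf]
i=0: L=golf, R=juliet=BASE -> take LEFT -> golf
i=1: L=charlie R=charlie -> agree -> charlie
i=2: L=india R=india -> agree -> india
i=3: BASE=hotel L=delta R=lima all differ -> CONFLICT
i=4: L=lima, R=charlie=BASE -> take LEFT -> lima
i=5: L=foxtrot, R=lima=BASE -> take LEFT -> foxtrot
i=6: BASE=india L=delta R=charlie all differ -> CONFLICT
i=7: L=hotel=BASE, R=golf -> take RIGHT -> golf
Index 3 -> CONFLICT

Answer: CONFLICT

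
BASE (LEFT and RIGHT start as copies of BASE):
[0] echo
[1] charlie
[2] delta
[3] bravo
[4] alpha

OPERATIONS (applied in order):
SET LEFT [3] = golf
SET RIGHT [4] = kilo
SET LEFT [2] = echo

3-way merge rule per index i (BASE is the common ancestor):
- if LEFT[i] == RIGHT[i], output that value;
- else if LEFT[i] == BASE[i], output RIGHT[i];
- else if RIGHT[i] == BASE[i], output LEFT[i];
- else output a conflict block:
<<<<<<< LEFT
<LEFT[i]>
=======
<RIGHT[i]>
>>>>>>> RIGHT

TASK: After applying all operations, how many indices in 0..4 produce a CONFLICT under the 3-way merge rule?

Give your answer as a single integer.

Answer: 0

Derivation:
Final LEFT:  [echo, charlie, echo, golf, alpha]
Final RIGHT: [echo, charlie, delta, bravo, kilo]
i=0: L=echo R=echo -> agree -> echo
i=1: L=charlie R=charlie -> agree -> charlie
i=2: L=echo, R=delta=BASE -> take LEFT -> echo
i=3: L=golf, R=bravo=BASE -> take LEFT -> golf
i=4: L=alpha=BASE, R=kilo -> take RIGHT -> kilo
Conflict count: 0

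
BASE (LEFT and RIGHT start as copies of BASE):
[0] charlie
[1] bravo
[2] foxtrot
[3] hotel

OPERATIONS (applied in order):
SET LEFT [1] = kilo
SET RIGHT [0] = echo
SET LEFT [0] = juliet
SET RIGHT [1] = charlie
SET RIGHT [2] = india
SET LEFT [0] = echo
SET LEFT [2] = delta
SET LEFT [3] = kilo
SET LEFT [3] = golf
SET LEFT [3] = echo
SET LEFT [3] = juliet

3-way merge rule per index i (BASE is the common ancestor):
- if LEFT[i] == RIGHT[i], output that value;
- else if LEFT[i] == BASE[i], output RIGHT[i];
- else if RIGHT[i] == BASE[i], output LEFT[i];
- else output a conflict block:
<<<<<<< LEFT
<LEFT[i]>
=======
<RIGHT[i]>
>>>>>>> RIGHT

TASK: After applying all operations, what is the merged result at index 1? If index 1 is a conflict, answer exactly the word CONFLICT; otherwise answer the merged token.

Answer: CONFLICT

Derivation:
Final LEFT:  [echo, kilo, delta, juliet]
Final RIGHT: [echo, charlie, india, hotel]
i=0: L=echo R=echo -> agree -> echo
i=1: BASE=bravo L=kilo R=charlie all differ -> CONFLICT
i=2: BASE=foxtrot L=delta R=india all differ -> CONFLICT
i=3: L=juliet, R=hotel=BASE -> take LEFT -> juliet
Index 1 -> CONFLICT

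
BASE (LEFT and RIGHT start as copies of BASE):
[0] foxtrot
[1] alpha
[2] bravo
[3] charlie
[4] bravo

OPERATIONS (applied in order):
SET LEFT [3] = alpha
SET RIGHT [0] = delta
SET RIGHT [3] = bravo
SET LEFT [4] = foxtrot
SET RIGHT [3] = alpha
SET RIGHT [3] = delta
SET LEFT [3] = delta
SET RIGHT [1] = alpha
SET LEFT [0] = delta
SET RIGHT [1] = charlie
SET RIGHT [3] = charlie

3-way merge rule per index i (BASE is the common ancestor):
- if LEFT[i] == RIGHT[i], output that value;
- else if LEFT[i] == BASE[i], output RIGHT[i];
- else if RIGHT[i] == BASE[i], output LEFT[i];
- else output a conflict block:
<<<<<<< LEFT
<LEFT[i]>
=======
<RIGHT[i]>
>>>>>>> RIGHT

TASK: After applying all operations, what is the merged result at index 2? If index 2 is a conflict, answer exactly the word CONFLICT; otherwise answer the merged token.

Answer: bravo

Derivation:
Final LEFT:  [delta, alpha, bravo, delta, foxtrot]
Final RIGHT: [delta, charlie, bravo, charlie, bravo]
i=0: L=delta R=delta -> agree -> delta
i=1: L=alpha=BASE, R=charlie -> take RIGHT -> charlie
i=2: L=bravo R=bravo -> agree -> bravo
i=3: L=delta, R=charlie=BASE -> take LEFT -> delta
i=4: L=foxtrot, R=bravo=BASE -> take LEFT -> foxtrot
Index 2 -> bravo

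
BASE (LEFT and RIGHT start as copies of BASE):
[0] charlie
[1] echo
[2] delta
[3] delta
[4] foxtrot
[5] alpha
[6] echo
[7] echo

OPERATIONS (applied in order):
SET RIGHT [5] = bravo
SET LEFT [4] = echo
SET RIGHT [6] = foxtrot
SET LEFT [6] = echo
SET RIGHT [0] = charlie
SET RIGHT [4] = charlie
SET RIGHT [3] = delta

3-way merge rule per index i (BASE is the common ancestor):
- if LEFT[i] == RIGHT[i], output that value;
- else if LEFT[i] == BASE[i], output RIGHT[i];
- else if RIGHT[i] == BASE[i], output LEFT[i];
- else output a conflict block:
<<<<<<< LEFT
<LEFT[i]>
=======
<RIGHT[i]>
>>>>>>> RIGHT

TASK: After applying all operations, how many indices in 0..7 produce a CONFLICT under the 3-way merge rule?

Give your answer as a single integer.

Answer: 1

Derivation:
Final LEFT:  [charlie, echo, delta, delta, echo, alpha, echo, echo]
Final RIGHT: [charlie, echo, delta, delta, charlie, bravo, foxtrot, echo]
i=0: L=charlie R=charlie -> agree -> charlie
i=1: L=echo R=echo -> agree -> echo
i=2: L=delta R=delta -> agree -> delta
i=3: L=delta R=delta -> agree -> delta
i=4: BASE=foxtrot L=echo R=charlie all differ -> CONFLICT
i=5: L=alpha=BASE, R=bravo -> take RIGHT -> bravo
i=6: L=echo=BASE, R=foxtrot -> take RIGHT -> foxtrot
i=7: L=echo R=echo -> agree -> echo
Conflict count: 1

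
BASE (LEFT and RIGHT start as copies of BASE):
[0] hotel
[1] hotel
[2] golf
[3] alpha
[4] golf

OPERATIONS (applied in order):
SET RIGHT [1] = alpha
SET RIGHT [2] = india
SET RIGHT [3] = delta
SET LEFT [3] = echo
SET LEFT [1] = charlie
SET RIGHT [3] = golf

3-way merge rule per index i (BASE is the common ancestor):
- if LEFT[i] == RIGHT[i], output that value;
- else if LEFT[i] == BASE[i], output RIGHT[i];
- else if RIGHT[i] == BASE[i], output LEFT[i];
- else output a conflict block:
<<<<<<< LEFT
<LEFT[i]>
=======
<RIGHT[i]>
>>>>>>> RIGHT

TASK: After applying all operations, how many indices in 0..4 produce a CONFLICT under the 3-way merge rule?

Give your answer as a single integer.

Final LEFT:  [hotel, charlie, golf, echo, golf]
Final RIGHT: [hotel, alpha, india, golf, golf]
i=0: L=hotel R=hotel -> agree -> hotel
i=1: BASE=hotel L=charlie R=alpha all differ -> CONFLICT
i=2: L=golf=BASE, R=india -> take RIGHT -> india
i=3: BASE=alpha L=echo R=golf all differ -> CONFLICT
i=4: L=golf R=golf -> agree -> golf
Conflict count: 2

Answer: 2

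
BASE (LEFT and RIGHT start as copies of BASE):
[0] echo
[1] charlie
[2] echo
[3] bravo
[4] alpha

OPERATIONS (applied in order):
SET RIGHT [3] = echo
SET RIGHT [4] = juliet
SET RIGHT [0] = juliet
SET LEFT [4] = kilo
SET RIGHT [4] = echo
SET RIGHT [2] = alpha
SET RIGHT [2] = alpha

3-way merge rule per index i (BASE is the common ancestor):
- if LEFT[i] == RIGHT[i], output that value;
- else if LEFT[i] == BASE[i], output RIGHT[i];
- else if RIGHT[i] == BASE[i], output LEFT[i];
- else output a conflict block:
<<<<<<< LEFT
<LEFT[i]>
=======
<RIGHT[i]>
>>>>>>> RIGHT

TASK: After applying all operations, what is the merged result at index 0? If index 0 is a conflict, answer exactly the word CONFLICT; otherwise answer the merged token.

Final LEFT:  [echo, charlie, echo, bravo, kilo]
Final RIGHT: [juliet, charlie, alpha, echo, echo]
i=0: L=echo=BASE, R=juliet -> take RIGHT -> juliet
i=1: L=charlie R=charlie -> agree -> charlie
i=2: L=echo=BASE, R=alpha -> take RIGHT -> alpha
i=3: L=bravo=BASE, R=echo -> take RIGHT -> echo
i=4: BASE=alpha L=kilo R=echo all differ -> CONFLICT
Index 0 -> juliet

Answer: juliet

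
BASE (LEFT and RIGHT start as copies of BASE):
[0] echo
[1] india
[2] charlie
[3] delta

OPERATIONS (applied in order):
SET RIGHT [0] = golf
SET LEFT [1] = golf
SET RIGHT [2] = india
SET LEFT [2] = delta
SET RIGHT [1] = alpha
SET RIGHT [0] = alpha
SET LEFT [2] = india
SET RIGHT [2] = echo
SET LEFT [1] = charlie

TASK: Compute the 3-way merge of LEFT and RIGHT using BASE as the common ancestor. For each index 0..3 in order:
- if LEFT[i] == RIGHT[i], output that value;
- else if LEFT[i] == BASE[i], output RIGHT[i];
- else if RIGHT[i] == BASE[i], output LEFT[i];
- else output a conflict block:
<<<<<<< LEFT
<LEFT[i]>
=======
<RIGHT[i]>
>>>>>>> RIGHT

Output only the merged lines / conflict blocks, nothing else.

Final LEFT:  [echo, charlie, india, delta]
Final RIGHT: [alpha, alpha, echo, delta]
i=0: L=echo=BASE, R=alpha -> take RIGHT -> alpha
i=1: BASE=india L=charlie R=alpha all differ -> CONFLICT
i=2: BASE=charlie L=india R=echo all differ -> CONFLICT
i=3: L=delta R=delta -> agree -> delta

Answer: alpha
<<<<<<< LEFT
charlie
=======
alpha
>>>>>>> RIGHT
<<<<<<< LEFT
india
=======
echo
>>>>>>> RIGHT
delta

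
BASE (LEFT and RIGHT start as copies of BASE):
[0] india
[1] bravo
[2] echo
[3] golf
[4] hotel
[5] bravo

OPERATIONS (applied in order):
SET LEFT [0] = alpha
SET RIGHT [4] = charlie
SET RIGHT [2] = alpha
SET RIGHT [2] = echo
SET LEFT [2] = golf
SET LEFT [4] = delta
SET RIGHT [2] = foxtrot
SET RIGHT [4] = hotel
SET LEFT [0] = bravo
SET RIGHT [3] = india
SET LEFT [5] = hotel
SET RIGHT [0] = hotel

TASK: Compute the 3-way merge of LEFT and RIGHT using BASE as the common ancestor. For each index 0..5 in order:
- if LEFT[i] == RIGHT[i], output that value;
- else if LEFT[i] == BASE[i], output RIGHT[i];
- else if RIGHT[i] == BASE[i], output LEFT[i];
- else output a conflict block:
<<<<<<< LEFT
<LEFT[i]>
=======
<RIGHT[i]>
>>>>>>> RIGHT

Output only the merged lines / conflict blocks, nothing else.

Answer: <<<<<<< LEFT
bravo
=======
hotel
>>>>>>> RIGHT
bravo
<<<<<<< LEFT
golf
=======
foxtrot
>>>>>>> RIGHT
india
delta
hotel

Derivation:
Final LEFT:  [bravo, bravo, golf, golf, delta, hotel]
Final RIGHT: [hotel, bravo, foxtrot, india, hotel, bravo]
i=0: BASE=india L=bravo R=hotel all differ -> CONFLICT
i=1: L=bravo R=bravo -> agree -> bravo
i=2: BASE=echo L=golf R=foxtrot all differ -> CONFLICT
i=3: L=golf=BASE, R=india -> take RIGHT -> india
i=4: L=delta, R=hotel=BASE -> take LEFT -> delta
i=5: L=hotel, R=bravo=BASE -> take LEFT -> hotel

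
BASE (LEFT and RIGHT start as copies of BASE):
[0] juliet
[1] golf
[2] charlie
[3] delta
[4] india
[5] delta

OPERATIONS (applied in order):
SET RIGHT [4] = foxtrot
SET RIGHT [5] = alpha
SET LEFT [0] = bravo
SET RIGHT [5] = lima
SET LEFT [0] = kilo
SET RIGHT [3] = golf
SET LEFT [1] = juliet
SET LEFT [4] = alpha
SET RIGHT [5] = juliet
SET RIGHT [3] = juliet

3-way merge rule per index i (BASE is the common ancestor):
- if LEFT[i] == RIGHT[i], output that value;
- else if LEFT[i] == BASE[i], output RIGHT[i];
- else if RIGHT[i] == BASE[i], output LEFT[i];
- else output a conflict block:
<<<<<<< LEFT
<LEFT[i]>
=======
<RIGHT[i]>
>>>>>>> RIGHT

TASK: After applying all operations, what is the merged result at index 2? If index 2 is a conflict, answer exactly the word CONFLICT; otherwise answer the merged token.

Final LEFT:  [kilo, juliet, charlie, delta, alpha, delta]
Final RIGHT: [juliet, golf, charlie, juliet, foxtrot, juliet]
i=0: L=kilo, R=juliet=BASE -> take LEFT -> kilo
i=1: L=juliet, R=golf=BASE -> take LEFT -> juliet
i=2: L=charlie R=charlie -> agree -> charlie
i=3: L=delta=BASE, R=juliet -> take RIGHT -> juliet
i=4: BASE=india L=alpha R=foxtrot all differ -> CONFLICT
i=5: L=delta=BASE, R=juliet -> take RIGHT -> juliet
Index 2 -> charlie

Answer: charlie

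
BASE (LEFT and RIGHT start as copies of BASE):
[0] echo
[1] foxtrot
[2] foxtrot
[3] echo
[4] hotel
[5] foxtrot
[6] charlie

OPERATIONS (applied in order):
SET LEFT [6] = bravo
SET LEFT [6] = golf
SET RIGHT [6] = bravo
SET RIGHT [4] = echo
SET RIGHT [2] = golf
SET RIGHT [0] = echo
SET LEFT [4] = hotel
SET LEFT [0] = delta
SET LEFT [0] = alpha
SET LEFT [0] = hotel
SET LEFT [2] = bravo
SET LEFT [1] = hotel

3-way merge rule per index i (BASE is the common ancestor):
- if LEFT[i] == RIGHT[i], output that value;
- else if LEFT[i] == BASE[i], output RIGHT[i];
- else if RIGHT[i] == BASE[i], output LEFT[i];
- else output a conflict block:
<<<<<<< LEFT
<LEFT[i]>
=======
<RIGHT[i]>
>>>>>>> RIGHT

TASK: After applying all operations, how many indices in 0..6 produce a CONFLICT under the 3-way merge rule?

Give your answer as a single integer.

Answer: 2

Derivation:
Final LEFT:  [hotel, hotel, bravo, echo, hotel, foxtrot, golf]
Final RIGHT: [echo, foxtrot, golf, echo, echo, foxtrot, bravo]
i=0: L=hotel, R=echo=BASE -> take LEFT -> hotel
i=1: L=hotel, R=foxtrot=BASE -> take LEFT -> hotel
i=2: BASE=foxtrot L=bravo R=golf all differ -> CONFLICT
i=3: L=echo R=echo -> agree -> echo
i=4: L=hotel=BASE, R=echo -> take RIGHT -> echo
i=5: L=foxtrot R=foxtrot -> agree -> foxtrot
i=6: BASE=charlie L=golf R=bravo all differ -> CONFLICT
Conflict count: 2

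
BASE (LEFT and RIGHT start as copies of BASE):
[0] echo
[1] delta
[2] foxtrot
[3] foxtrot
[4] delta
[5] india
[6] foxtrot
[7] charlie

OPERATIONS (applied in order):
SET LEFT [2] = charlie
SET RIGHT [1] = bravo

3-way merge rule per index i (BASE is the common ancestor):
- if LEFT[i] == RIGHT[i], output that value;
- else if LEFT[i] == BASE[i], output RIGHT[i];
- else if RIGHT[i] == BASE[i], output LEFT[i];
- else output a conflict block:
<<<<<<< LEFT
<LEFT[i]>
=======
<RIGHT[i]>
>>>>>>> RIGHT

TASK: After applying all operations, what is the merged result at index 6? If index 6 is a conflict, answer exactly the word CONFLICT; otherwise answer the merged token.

Answer: foxtrot

Derivation:
Final LEFT:  [echo, delta, charlie, foxtrot, delta, india, foxtrot, charlie]
Final RIGHT: [echo, bravo, foxtrot, foxtrot, delta, india, foxtrot, charlie]
i=0: L=echo R=echo -> agree -> echo
i=1: L=delta=BASE, R=bravo -> take RIGHT -> bravo
i=2: L=charlie, R=foxtrot=BASE -> take LEFT -> charlie
i=3: L=foxtrot R=foxtrot -> agree -> foxtrot
i=4: L=delta R=delta -> agree -> delta
i=5: L=india R=india -> agree -> india
i=6: L=foxtrot R=foxtrot -> agree -> foxtrot
i=7: L=charlie R=charlie -> agree -> charlie
Index 6 -> foxtrot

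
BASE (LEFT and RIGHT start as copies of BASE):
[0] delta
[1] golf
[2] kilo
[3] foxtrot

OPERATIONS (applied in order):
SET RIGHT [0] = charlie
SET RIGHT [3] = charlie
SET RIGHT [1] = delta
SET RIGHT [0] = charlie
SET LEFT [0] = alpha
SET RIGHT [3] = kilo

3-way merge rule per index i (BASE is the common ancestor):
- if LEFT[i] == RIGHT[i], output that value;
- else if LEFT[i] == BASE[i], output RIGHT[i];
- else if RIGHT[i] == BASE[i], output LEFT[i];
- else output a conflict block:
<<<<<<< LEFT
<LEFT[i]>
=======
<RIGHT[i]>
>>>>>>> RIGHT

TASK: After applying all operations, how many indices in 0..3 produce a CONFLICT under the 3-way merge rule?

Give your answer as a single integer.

Final LEFT:  [alpha, golf, kilo, foxtrot]
Final RIGHT: [charlie, delta, kilo, kilo]
i=0: BASE=delta L=alpha R=charlie all differ -> CONFLICT
i=1: L=golf=BASE, R=delta -> take RIGHT -> delta
i=2: L=kilo R=kilo -> agree -> kilo
i=3: L=foxtrot=BASE, R=kilo -> take RIGHT -> kilo
Conflict count: 1

Answer: 1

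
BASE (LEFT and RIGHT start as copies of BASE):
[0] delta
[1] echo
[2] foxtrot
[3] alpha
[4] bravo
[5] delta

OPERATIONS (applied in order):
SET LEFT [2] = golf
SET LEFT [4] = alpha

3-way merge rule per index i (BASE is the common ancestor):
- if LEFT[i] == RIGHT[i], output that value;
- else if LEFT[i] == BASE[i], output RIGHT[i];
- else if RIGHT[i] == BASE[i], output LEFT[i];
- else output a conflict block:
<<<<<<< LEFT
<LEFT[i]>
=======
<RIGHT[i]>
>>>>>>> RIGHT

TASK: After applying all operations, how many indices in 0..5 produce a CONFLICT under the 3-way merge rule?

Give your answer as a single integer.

Final LEFT:  [delta, echo, golf, alpha, alpha, delta]
Final RIGHT: [delta, echo, foxtrot, alpha, bravo, delta]
i=0: L=delta R=delta -> agree -> delta
i=1: L=echo R=echo -> agree -> echo
i=2: L=golf, R=foxtrot=BASE -> take LEFT -> golf
i=3: L=alpha R=alpha -> agree -> alpha
i=4: L=alpha, R=bravo=BASE -> take LEFT -> alpha
i=5: L=delta R=delta -> agree -> delta
Conflict count: 0

Answer: 0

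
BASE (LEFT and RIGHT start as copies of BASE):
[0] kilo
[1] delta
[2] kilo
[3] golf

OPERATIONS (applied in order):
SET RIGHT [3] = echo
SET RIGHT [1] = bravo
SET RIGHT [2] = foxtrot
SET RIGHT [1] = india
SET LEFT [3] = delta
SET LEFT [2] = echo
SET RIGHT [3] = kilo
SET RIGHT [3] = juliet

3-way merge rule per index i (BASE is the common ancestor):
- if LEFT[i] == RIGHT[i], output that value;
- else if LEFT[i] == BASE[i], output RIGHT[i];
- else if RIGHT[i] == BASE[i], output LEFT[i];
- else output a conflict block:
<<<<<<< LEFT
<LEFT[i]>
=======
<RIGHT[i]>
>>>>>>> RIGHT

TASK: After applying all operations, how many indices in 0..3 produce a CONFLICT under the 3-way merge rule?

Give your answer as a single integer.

Final LEFT:  [kilo, delta, echo, delta]
Final RIGHT: [kilo, india, foxtrot, juliet]
i=0: L=kilo R=kilo -> agree -> kilo
i=1: L=delta=BASE, R=india -> take RIGHT -> india
i=2: BASE=kilo L=echo R=foxtrot all differ -> CONFLICT
i=3: BASE=golf L=delta R=juliet all differ -> CONFLICT
Conflict count: 2

Answer: 2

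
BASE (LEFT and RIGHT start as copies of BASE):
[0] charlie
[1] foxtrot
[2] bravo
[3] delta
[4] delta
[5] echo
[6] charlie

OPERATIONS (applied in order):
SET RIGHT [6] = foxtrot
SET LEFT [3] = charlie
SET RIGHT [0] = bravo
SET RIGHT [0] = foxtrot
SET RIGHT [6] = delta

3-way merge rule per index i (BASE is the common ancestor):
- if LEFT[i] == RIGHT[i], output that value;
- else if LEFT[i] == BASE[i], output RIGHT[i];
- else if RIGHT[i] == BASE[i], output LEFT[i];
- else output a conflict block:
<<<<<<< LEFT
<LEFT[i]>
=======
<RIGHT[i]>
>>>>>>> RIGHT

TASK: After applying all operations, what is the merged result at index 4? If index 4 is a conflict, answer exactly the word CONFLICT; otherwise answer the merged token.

Final LEFT:  [charlie, foxtrot, bravo, charlie, delta, echo, charlie]
Final RIGHT: [foxtrot, foxtrot, bravo, delta, delta, echo, delta]
i=0: L=charlie=BASE, R=foxtrot -> take RIGHT -> foxtrot
i=1: L=foxtrot R=foxtrot -> agree -> foxtrot
i=2: L=bravo R=bravo -> agree -> bravo
i=3: L=charlie, R=delta=BASE -> take LEFT -> charlie
i=4: L=delta R=delta -> agree -> delta
i=5: L=echo R=echo -> agree -> echo
i=6: L=charlie=BASE, R=delta -> take RIGHT -> delta
Index 4 -> delta

Answer: delta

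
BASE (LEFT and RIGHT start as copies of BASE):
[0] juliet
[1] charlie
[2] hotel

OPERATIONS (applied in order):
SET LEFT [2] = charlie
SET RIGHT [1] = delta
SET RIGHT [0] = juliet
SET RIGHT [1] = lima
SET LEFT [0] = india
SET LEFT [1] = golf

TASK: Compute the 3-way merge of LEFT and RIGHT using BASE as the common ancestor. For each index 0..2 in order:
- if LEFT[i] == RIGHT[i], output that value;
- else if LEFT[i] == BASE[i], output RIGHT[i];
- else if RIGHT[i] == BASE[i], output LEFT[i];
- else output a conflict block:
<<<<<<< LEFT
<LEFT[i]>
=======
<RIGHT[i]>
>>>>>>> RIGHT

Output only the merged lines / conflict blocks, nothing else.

Final LEFT:  [india, golf, charlie]
Final RIGHT: [juliet, lima, hotel]
i=0: L=india, R=juliet=BASE -> take LEFT -> india
i=1: BASE=charlie L=golf R=lima all differ -> CONFLICT
i=2: L=charlie, R=hotel=BASE -> take LEFT -> charlie

Answer: india
<<<<<<< LEFT
golf
=======
lima
>>>>>>> RIGHT
charlie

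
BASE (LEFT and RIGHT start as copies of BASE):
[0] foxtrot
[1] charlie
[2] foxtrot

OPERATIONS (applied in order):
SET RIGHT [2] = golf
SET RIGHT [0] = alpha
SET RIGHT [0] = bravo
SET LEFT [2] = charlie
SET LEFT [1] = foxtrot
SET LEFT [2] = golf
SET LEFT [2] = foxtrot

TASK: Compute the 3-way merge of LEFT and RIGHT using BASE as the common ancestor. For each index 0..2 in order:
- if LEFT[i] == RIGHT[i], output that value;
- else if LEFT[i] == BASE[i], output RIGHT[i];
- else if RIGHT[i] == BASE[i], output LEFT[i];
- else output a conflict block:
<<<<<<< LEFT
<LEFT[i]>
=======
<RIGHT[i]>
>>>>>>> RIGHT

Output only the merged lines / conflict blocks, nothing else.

Final LEFT:  [foxtrot, foxtrot, foxtrot]
Final RIGHT: [bravo, charlie, golf]
i=0: L=foxtrot=BASE, R=bravo -> take RIGHT -> bravo
i=1: L=foxtrot, R=charlie=BASE -> take LEFT -> foxtrot
i=2: L=foxtrot=BASE, R=golf -> take RIGHT -> golf

Answer: bravo
foxtrot
golf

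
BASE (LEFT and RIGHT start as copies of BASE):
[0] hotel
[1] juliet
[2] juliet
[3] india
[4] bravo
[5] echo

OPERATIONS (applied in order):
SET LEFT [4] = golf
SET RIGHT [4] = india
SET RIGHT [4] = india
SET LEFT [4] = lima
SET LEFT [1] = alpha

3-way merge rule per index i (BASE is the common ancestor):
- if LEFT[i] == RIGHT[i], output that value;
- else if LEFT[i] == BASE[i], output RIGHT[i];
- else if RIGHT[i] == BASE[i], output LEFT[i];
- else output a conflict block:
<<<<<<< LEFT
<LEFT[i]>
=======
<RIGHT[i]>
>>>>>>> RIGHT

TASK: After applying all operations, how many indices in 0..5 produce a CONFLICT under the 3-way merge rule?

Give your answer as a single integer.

Final LEFT:  [hotel, alpha, juliet, india, lima, echo]
Final RIGHT: [hotel, juliet, juliet, india, india, echo]
i=0: L=hotel R=hotel -> agree -> hotel
i=1: L=alpha, R=juliet=BASE -> take LEFT -> alpha
i=2: L=juliet R=juliet -> agree -> juliet
i=3: L=india R=india -> agree -> india
i=4: BASE=bravo L=lima R=india all differ -> CONFLICT
i=5: L=echo R=echo -> agree -> echo
Conflict count: 1

Answer: 1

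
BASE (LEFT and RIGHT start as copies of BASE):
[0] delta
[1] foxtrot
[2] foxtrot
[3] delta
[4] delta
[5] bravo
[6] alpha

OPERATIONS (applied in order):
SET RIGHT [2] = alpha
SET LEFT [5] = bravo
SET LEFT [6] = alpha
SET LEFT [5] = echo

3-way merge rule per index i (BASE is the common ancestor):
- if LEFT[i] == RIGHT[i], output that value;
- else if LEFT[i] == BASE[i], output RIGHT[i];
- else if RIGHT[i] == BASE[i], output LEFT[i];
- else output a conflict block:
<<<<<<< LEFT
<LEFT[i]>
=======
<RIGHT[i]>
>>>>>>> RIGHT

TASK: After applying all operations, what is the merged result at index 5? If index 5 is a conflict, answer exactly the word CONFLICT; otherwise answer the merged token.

Answer: echo

Derivation:
Final LEFT:  [delta, foxtrot, foxtrot, delta, delta, echo, alpha]
Final RIGHT: [delta, foxtrot, alpha, delta, delta, bravo, alpha]
i=0: L=delta R=delta -> agree -> delta
i=1: L=foxtrot R=foxtrot -> agree -> foxtrot
i=2: L=foxtrot=BASE, R=alpha -> take RIGHT -> alpha
i=3: L=delta R=delta -> agree -> delta
i=4: L=delta R=delta -> agree -> delta
i=5: L=echo, R=bravo=BASE -> take LEFT -> echo
i=6: L=alpha R=alpha -> agree -> alpha
Index 5 -> echo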